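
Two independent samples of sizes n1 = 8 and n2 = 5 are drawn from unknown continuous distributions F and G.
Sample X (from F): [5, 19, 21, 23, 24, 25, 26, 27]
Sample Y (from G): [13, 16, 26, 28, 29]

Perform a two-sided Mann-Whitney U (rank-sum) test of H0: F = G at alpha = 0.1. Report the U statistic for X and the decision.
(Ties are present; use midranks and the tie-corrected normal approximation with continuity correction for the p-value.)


Step 1: Combine and sort all 13 observations; assign midranks.
sorted (value, group): (5,X), (13,Y), (16,Y), (19,X), (21,X), (23,X), (24,X), (25,X), (26,X), (26,Y), (27,X), (28,Y), (29,Y)
ranks: 5->1, 13->2, 16->3, 19->4, 21->5, 23->6, 24->7, 25->8, 26->9.5, 26->9.5, 27->11, 28->12, 29->13
Step 2: Rank sum for X: R1 = 1 + 4 + 5 + 6 + 7 + 8 + 9.5 + 11 = 51.5.
Step 3: U_X = R1 - n1(n1+1)/2 = 51.5 - 8*9/2 = 51.5 - 36 = 15.5.
       U_Y = n1*n2 - U_X = 40 - 15.5 = 24.5.
Step 4: Ties are present, so use the tie-corrected normal approximation (with continuity correction) for the p-value.
Step 5: p-value = 0.557643; compare to alpha = 0.1. fail to reject H0.

U_X = 15.5, p = 0.557643, fail to reject H0 at alpha = 0.1.


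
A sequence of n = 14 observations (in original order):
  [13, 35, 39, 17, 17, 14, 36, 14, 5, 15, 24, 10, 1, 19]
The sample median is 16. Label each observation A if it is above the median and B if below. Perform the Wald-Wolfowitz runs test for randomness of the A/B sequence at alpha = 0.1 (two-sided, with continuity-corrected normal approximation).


Step 1: Compute median = 16; label A = above, B = below.
Labels in order: BAAAABABBBABBA  (n_A = 7, n_B = 7)
Step 2: Count runs R = 8.
Step 3: Under H0 (random ordering), E[R] = 2*n_A*n_B/(n_A+n_B) + 1 = 2*7*7/14 + 1 = 8.0000.
        Var[R] = 2*n_A*n_B*(2*n_A*n_B - n_A - n_B) / ((n_A+n_B)^2 * (n_A+n_B-1)) = 8232/2548 = 3.2308.
        SD[R] = 1.7974.
Step 4: R = E[R], so z = 0 with no continuity correction.
Step 5: Two-sided p-value via normal approximation = 2*(1 - Phi(|z|)) = 1.000000.
Step 6: alpha = 0.1. fail to reject H0.

R = 8, z = 0.0000, p = 1.000000, fail to reject H0.


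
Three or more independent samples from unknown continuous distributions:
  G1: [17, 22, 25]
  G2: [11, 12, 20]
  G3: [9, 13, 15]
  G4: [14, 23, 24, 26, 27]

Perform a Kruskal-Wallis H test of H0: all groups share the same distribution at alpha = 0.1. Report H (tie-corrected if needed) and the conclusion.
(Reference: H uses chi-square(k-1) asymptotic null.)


Step 1: Combine all N = 14 observations and assign midranks.
sorted (value, group, rank): (9,G3,1), (11,G2,2), (12,G2,3), (13,G3,4), (14,G4,5), (15,G3,6), (17,G1,7), (20,G2,8), (22,G1,9), (23,G4,10), (24,G4,11), (25,G1,12), (26,G4,13), (27,G4,14)
Step 2: Sum ranks within each group.
R_1 = 28 (n_1 = 3)
R_2 = 13 (n_2 = 3)
R_3 = 11 (n_3 = 3)
R_4 = 53 (n_4 = 5)
Step 3: H = 12/(N(N+1)) * sum(R_i^2/n_i) - 3(N+1)
     = 12/(14*15) * (28^2/3 + 13^2/3 + 11^2/3 + 53^2/5) - 3*15
     = 0.057143 * 919.8 - 45
     = 7.560000.
Step 4: No ties, so H is used without correction.
Step 5: Under H0, H ~ chi^2(3); p-value = 0.056037.
Step 6: alpha = 0.1. reject H0.

H = 7.5600, df = 3, p = 0.056037, reject H0.


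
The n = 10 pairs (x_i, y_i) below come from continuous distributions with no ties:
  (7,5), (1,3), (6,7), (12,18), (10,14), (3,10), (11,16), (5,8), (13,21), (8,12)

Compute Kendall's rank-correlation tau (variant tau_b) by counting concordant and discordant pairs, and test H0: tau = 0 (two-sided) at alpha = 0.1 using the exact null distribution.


Step 1: Enumerate the 45 unordered pairs (i,j) with i<j and classify each by sign(x_j-x_i) * sign(y_j-y_i).
  (1,2):dx=-6,dy=-2->C; (1,3):dx=-1,dy=+2->D; (1,4):dx=+5,dy=+13->C; (1,5):dx=+3,dy=+9->C
  (1,6):dx=-4,dy=+5->D; (1,7):dx=+4,dy=+11->C; (1,8):dx=-2,dy=+3->D; (1,9):dx=+6,dy=+16->C
  (1,10):dx=+1,dy=+7->C; (2,3):dx=+5,dy=+4->C; (2,4):dx=+11,dy=+15->C; (2,5):dx=+9,dy=+11->C
  (2,6):dx=+2,dy=+7->C; (2,7):dx=+10,dy=+13->C; (2,8):dx=+4,dy=+5->C; (2,9):dx=+12,dy=+18->C
  (2,10):dx=+7,dy=+9->C; (3,4):dx=+6,dy=+11->C; (3,5):dx=+4,dy=+7->C; (3,6):dx=-3,dy=+3->D
  (3,7):dx=+5,dy=+9->C; (3,8):dx=-1,dy=+1->D; (3,9):dx=+7,dy=+14->C; (3,10):dx=+2,dy=+5->C
  (4,5):dx=-2,dy=-4->C; (4,6):dx=-9,dy=-8->C; (4,7):dx=-1,dy=-2->C; (4,8):dx=-7,dy=-10->C
  (4,9):dx=+1,dy=+3->C; (4,10):dx=-4,dy=-6->C; (5,6):dx=-7,dy=-4->C; (5,7):dx=+1,dy=+2->C
  (5,8):dx=-5,dy=-6->C; (5,9):dx=+3,dy=+7->C; (5,10):dx=-2,dy=-2->C; (6,7):dx=+8,dy=+6->C
  (6,8):dx=+2,dy=-2->D; (6,9):dx=+10,dy=+11->C; (6,10):dx=+5,dy=+2->C; (7,8):dx=-6,dy=-8->C
  (7,9):dx=+2,dy=+5->C; (7,10):dx=-3,dy=-4->C; (8,9):dx=+8,dy=+13->C; (8,10):dx=+3,dy=+4->C
  (9,10):dx=-5,dy=-9->C
Step 2: C = 39, D = 6, total pairs = 45.
Step 3: tau = (C - D)/(n(n-1)/2) = (39 - 6)/45 = 0.733333.
Step 4: Exact two-sided p-value (enumerate n! = 3628800 permutations of y under H0): p = 0.002213.
Step 5: alpha = 0.1. reject H0.

tau_b = 0.7333 (C=39, D=6), p = 0.002213, reject H0.


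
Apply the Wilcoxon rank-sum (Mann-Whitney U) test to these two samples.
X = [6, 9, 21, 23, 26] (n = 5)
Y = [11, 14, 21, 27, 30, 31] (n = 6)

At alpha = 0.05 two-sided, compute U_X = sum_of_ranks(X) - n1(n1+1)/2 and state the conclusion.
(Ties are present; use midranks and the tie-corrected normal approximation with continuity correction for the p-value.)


Step 1: Combine and sort all 11 observations; assign midranks.
sorted (value, group): (6,X), (9,X), (11,Y), (14,Y), (21,X), (21,Y), (23,X), (26,X), (27,Y), (30,Y), (31,Y)
ranks: 6->1, 9->2, 11->3, 14->4, 21->5.5, 21->5.5, 23->7, 26->8, 27->9, 30->10, 31->11
Step 2: Rank sum for X: R1 = 1 + 2 + 5.5 + 7 + 8 = 23.5.
Step 3: U_X = R1 - n1(n1+1)/2 = 23.5 - 5*6/2 = 23.5 - 15 = 8.5.
       U_Y = n1*n2 - U_X = 30 - 8.5 = 21.5.
Step 4: Ties are present, so use the tie-corrected normal approximation (with continuity correction) for the p-value.
Step 5: p-value = 0.272229; compare to alpha = 0.05. fail to reject H0.

U_X = 8.5, p = 0.272229, fail to reject H0 at alpha = 0.05.


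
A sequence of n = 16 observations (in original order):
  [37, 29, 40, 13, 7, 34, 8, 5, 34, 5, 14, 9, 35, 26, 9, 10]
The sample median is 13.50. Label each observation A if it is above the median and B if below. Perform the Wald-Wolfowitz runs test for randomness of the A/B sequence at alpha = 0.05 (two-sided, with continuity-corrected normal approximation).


Step 1: Compute median = 13.50; label A = above, B = below.
Labels in order: AAABBABBABABAABB  (n_A = 8, n_B = 8)
Step 2: Count runs R = 10.
Step 3: Under H0 (random ordering), E[R] = 2*n_A*n_B/(n_A+n_B) + 1 = 2*8*8/16 + 1 = 9.0000.
        Var[R] = 2*n_A*n_B*(2*n_A*n_B - n_A - n_B) / ((n_A+n_B)^2 * (n_A+n_B-1)) = 14336/3840 = 3.7333.
        SD[R] = 1.9322.
Step 4: Continuity-corrected z = (R - 0.5 - E[R]) / SD[R] = (10 - 0.5 - 9.0000) / 1.9322 = 0.2588.
Step 5: Two-sided p-value via normal approximation = 2*(1 - Phi(|z|)) = 0.795809.
Step 6: alpha = 0.05. fail to reject H0.

R = 10, z = 0.2588, p = 0.795809, fail to reject H0.


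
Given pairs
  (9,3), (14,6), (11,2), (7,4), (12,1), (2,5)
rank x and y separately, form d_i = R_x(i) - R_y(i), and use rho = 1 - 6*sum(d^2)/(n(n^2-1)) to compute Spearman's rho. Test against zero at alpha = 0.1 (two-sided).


Step 1: Rank x and y separately (midranks; no ties here).
rank(x): 9->3, 14->6, 11->4, 7->2, 12->5, 2->1
rank(y): 3->3, 6->6, 2->2, 4->4, 1->1, 5->5
Step 2: d_i = R_x(i) - R_y(i); compute d_i^2.
  (3-3)^2=0, (6-6)^2=0, (4-2)^2=4, (2-4)^2=4, (5-1)^2=16, (1-5)^2=16
sum(d^2) = 40.
Step 3: rho = 1 - 6*40 / (6*(6^2 - 1)) = 1 - 240/210 = -0.142857.
Step 4: Under H0, t = rho * sqrt((n-2)/(1-rho^2)) = -0.2887 ~ t(4).
Step 5: Two-sided p-value from the t-distribution with 4 df = 0.787172.
Step 6: alpha = 0.1. fail to reject H0.

rho = -0.1429, p = 0.787172, fail to reject H0 at alpha = 0.1.


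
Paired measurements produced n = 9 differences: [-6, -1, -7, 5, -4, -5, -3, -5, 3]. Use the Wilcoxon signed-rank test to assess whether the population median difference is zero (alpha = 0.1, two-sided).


Step 1: Drop any zero differences (none here) and take |d_i|.
|d| = [6, 1, 7, 5, 4, 5, 3, 5, 3]
Step 2: Midrank |d_i| (ties get averaged ranks).
ranks: |6|->8, |1|->1, |7|->9, |5|->6, |4|->4, |5|->6, |3|->2.5, |5|->6, |3|->2.5
Step 3: Attach original signs; sum ranks with positive sign and with negative sign.
W+ = 6 + 2.5 = 8.5
W- = 8 + 1 + 9 + 4 + 6 + 2.5 + 6 = 36.5
(Check: W+ + W- = 45 should equal n(n+1)/2 = 45.)
Step 4: Test statistic W = min(W+, W-) = 8.5.
Step 5: Ties in |d|, so use the tie-corrected normal approximation.
        E[W] = n(n+1)/4 = 9*10/4 = 22.5.
        Tie groups: |d|=3 (t=2), |d|=5 (t=3); sum(t^3 - t) = 30.
        Var[W] = n(n+1)(2n+1)/24 - sum(t^3-t)/48 = 1710/24 - 30/48 = 70.625.
        z = (W - E[W]) / sqrt(Var[W]) = (8.5 - 22.5) / 8.4039 = -1.6659.
        Two-sided p = 2*Phi(z) = 0.095733.
Step 6: alpha = 0.1. reject H0.

W+ = 8.5, W- = 36.5, W = min = 8.5, p = 0.095733, reject H0.


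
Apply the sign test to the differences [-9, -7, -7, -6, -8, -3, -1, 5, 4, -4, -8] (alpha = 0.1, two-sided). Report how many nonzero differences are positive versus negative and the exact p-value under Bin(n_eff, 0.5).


Step 1: Discard zero differences. Original n = 11; n_eff = number of nonzero differences = 11.
Nonzero differences (with sign): -9, -7, -7, -6, -8, -3, -1, +5, +4, -4, -8
Step 2: Count signs: positive = 2, negative = 9.
Step 3: Under H0: P(positive) = 0.5, so the number of positives S ~ Bin(11, 0.5).
Step 4: Two-sided exact p-value = sum of Bin(11,0.5) probabilities at or below the observed probability = 0.065430.
Step 5: alpha = 0.1. reject H0.

n_eff = 11, pos = 2, neg = 9, p = 0.065430, reject H0.


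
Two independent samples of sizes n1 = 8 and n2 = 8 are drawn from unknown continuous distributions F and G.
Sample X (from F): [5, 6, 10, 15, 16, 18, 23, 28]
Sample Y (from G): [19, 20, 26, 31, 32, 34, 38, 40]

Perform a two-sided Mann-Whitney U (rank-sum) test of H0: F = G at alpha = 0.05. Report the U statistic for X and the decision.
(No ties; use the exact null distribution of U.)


Step 1: Combine and sort all 16 observations; assign midranks.
sorted (value, group): (5,X), (6,X), (10,X), (15,X), (16,X), (18,X), (19,Y), (20,Y), (23,X), (26,Y), (28,X), (31,Y), (32,Y), (34,Y), (38,Y), (40,Y)
ranks: 5->1, 6->2, 10->3, 15->4, 16->5, 18->6, 19->7, 20->8, 23->9, 26->10, 28->11, 31->12, 32->13, 34->14, 38->15, 40->16
Step 2: Rank sum for X: R1 = 1 + 2 + 3 + 4 + 5 + 6 + 9 + 11 = 41.
Step 3: U_X = R1 - n1(n1+1)/2 = 41 - 8*9/2 = 41 - 36 = 5.
       U_Y = n1*n2 - U_X = 64 - 5 = 59.
Step 4: No ties, so the exact null distribution of U (based on enumerating the C(16,8) = 12870 equally likely rank assignments) gives the two-sided p-value.
Step 5: p-value = 0.002953; compare to alpha = 0.05. reject H0.

U_X = 5, p = 0.002953, reject H0 at alpha = 0.05.


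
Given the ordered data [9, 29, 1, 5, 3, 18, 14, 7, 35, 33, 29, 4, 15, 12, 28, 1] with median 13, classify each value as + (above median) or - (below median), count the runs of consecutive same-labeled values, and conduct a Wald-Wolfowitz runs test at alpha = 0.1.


Step 1: Compute median = 13; label A = above, B = below.
Labels in order: BABBBAABAAABABAB  (n_A = 8, n_B = 8)
Step 2: Count runs R = 11.
Step 3: Under H0 (random ordering), E[R] = 2*n_A*n_B/(n_A+n_B) + 1 = 2*8*8/16 + 1 = 9.0000.
        Var[R] = 2*n_A*n_B*(2*n_A*n_B - n_A - n_B) / ((n_A+n_B)^2 * (n_A+n_B-1)) = 14336/3840 = 3.7333.
        SD[R] = 1.9322.
Step 4: Continuity-corrected z = (R - 0.5 - E[R]) / SD[R] = (11 - 0.5 - 9.0000) / 1.9322 = 0.7763.
Step 5: Two-sided p-value via normal approximation = 2*(1 - Phi(|z|)) = 0.437558.
Step 6: alpha = 0.1. fail to reject H0.

R = 11, z = 0.7763, p = 0.437558, fail to reject H0.


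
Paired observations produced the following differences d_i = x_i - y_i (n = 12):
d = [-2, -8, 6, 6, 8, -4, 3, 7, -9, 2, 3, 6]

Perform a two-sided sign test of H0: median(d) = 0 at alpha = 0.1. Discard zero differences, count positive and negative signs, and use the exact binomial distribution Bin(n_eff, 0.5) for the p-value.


Step 1: Discard zero differences. Original n = 12; n_eff = number of nonzero differences = 12.
Nonzero differences (with sign): -2, -8, +6, +6, +8, -4, +3, +7, -9, +2, +3, +6
Step 2: Count signs: positive = 8, negative = 4.
Step 3: Under H0: P(positive) = 0.5, so the number of positives S ~ Bin(12, 0.5).
Step 4: Two-sided exact p-value = sum of Bin(12,0.5) probabilities at or below the observed probability = 0.387695.
Step 5: alpha = 0.1. fail to reject H0.

n_eff = 12, pos = 8, neg = 4, p = 0.387695, fail to reject H0.


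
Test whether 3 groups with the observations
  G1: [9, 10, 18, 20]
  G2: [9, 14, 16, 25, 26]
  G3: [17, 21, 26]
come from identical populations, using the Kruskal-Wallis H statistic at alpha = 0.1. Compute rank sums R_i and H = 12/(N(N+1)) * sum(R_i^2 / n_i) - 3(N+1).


Step 1: Combine all N = 12 observations and assign midranks.
sorted (value, group, rank): (9,G1,1.5), (9,G2,1.5), (10,G1,3), (14,G2,4), (16,G2,5), (17,G3,6), (18,G1,7), (20,G1,8), (21,G3,9), (25,G2,10), (26,G2,11.5), (26,G3,11.5)
Step 2: Sum ranks within each group.
R_1 = 19.5 (n_1 = 4)
R_2 = 32 (n_2 = 5)
R_3 = 26.5 (n_3 = 3)
Step 3: H = 12/(N(N+1)) * sum(R_i^2/n_i) - 3(N+1)
     = 12/(12*13) * (19.5^2/4 + 32^2/5 + 26.5^2/3) - 3*13
     = 0.076923 * 533.946 - 39
     = 2.072756.
Step 4: Ties present; correction factor C = 1 - 12/(12^3 - 12) = 0.993007. Corrected H = 2.072756 / 0.993007 = 2.087353.
Step 5: Under H0, H ~ chi^2(2); p-value = 0.352158.
Step 6: alpha = 0.1. fail to reject H0.

H = 2.0874, df = 2, p = 0.352158, fail to reject H0.


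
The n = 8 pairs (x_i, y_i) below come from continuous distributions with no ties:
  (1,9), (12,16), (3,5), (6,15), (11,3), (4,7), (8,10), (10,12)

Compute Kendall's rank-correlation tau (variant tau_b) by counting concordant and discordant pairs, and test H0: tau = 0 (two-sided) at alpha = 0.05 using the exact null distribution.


Step 1: Enumerate the 28 unordered pairs (i,j) with i<j and classify each by sign(x_j-x_i) * sign(y_j-y_i).
  (1,2):dx=+11,dy=+7->C; (1,3):dx=+2,dy=-4->D; (1,4):dx=+5,dy=+6->C; (1,5):dx=+10,dy=-6->D
  (1,6):dx=+3,dy=-2->D; (1,7):dx=+7,dy=+1->C; (1,8):dx=+9,dy=+3->C; (2,3):dx=-9,dy=-11->C
  (2,4):dx=-6,dy=-1->C; (2,5):dx=-1,dy=-13->C; (2,6):dx=-8,dy=-9->C; (2,7):dx=-4,dy=-6->C
  (2,8):dx=-2,dy=-4->C; (3,4):dx=+3,dy=+10->C; (3,5):dx=+8,dy=-2->D; (3,6):dx=+1,dy=+2->C
  (3,7):dx=+5,dy=+5->C; (3,8):dx=+7,dy=+7->C; (4,5):dx=+5,dy=-12->D; (4,6):dx=-2,dy=-8->C
  (4,7):dx=+2,dy=-5->D; (4,8):dx=+4,dy=-3->D; (5,6):dx=-7,dy=+4->D; (5,7):dx=-3,dy=+7->D
  (5,8):dx=-1,dy=+9->D; (6,7):dx=+4,dy=+3->C; (6,8):dx=+6,dy=+5->C; (7,8):dx=+2,dy=+2->C
Step 2: C = 18, D = 10, total pairs = 28.
Step 3: tau = (C - D)/(n(n-1)/2) = (18 - 10)/28 = 0.285714.
Step 4: Exact two-sided p-value (enumerate n! = 40320 permutations of y under H0): p = 0.398760.
Step 5: alpha = 0.05. fail to reject H0.

tau_b = 0.2857 (C=18, D=10), p = 0.398760, fail to reject H0.


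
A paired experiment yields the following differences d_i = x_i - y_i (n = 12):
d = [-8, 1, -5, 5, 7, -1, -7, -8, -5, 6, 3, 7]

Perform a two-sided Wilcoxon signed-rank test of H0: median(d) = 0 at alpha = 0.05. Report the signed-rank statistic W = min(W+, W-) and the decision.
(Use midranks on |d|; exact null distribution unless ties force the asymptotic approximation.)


Step 1: Drop any zero differences (none here) and take |d_i|.
|d| = [8, 1, 5, 5, 7, 1, 7, 8, 5, 6, 3, 7]
Step 2: Midrank |d_i| (ties get averaged ranks).
ranks: |8|->11.5, |1|->1.5, |5|->5, |5|->5, |7|->9, |1|->1.5, |7|->9, |8|->11.5, |5|->5, |6|->7, |3|->3, |7|->9
Step 3: Attach original signs; sum ranks with positive sign and with negative sign.
W+ = 1.5 + 5 + 9 + 7 + 3 + 9 = 34.5
W- = 11.5 + 5 + 1.5 + 9 + 11.5 + 5 = 43.5
(Check: W+ + W- = 78 should equal n(n+1)/2 = 78.)
Step 4: Test statistic W = min(W+, W-) = 34.5.
Step 5: Ties in |d|, so use the tie-corrected normal approximation.
        E[W] = n(n+1)/4 = 12*13/4 = 39.
        Tie groups: |d|=1 (t=2), |d|=5 (t=3), |d|=7 (t=3), |d|=8 (t=2); sum(t^3 - t) = 60.
        Var[W] = n(n+1)(2n+1)/24 - sum(t^3-t)/48 = 3900/24 - 60/48 = 161.25.
        z = (W - E[W]) / sqrt(Var[W]) = (34.5 - 39) / 12.6984 = -0.3544.
        Two-sided p = 2*Phi(z) = 0.723058.
Step 6: alpha = 0.05. fail to reject H0.

W+ = 34.5, W- = 43.5, W = min = 34.5, p = 0.723058, fail to reject H0.


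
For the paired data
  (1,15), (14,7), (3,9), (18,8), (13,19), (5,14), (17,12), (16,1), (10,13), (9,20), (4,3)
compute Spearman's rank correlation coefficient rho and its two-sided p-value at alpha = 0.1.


Step 1: Rank x and y separately (midranks; no ties here).
rank(x): 1->1, 14->8, 3->2, 18->11, 13->7, 5->4, 17->10, 16->9, 10->6, 9->5, 4->3
rank(y): 15->9, 7->3, 9->5, 8->4, 19->10, 14->8, 12->6, 1->1, 13->7, 20->11, 3->2
Step 2: d_i = R_x(i) - R_y(i); compute d_i^2.
  (1-9)^2=64, (8-3)^2=25, (2-5)^2=9, (11-4)^2=49, (7-10)^2=9, (4-8)^2=16, (10-6)^2=16, (9-1)^2=64, (6-7)^2=1, (5-11)^2=36, (3-2)^2=1
sum(d^2) = 290.
Step 3: rho = 1 - 6*290 / (11*(11^2 - 1)) = 1 - 1740/1320 = -0.318182.
Step 4: Under H0, t = rho * sqrt((n-2)/(1-rho^2)) = -1.0069 ~ t(9).
Step 5: Two-sided p-value from the t-distribution with 9 df = 0.340298.
Step 6: alpha = 0.1. fail to reject H0.

rho = -0.3182, p = 0.340298, fail to reject H0 at alpha = 0.1.


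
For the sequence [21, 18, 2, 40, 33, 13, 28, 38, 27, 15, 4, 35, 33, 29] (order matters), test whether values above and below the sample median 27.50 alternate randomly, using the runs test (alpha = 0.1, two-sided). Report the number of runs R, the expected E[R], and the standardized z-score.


Step 1: Compute median = 27.50; label A = above, B = below.
Labels in order: BBBAABAABBBAAA  (n_A = 7, n_B = 7)
Step 2: Count runs R = 6.
Step 3: Under H0 (random ordering), E[R] = 2*n_A*n_B/(n_A+n_B) + 1 = 2*7*7/14 + 1 = 8.0000.
        Var[R] = 2*n_A*n_B*(2*n_A*n_B - n_A - n_B) / ((n_A+n_B)^2 * (n_A+n_B-1)) = 8232/2548 = 3.2308.
        SD[R] = 1.7974.
Step 4: Continuity-corrected z = (R + 0.5 - E[R]) / SD[R] = (6 + 0.5 - 8.0000) / 1.7974 = -0.8345.
Step 5: Two-sided p-value via normal approximation = 2*(1 - Phi(|z|)) = 0.403986.
Step 6: alpha = 0.1. fail to reject H0.

R = 6, z = -0.8345, p = 0.403986, fail to reject H0.


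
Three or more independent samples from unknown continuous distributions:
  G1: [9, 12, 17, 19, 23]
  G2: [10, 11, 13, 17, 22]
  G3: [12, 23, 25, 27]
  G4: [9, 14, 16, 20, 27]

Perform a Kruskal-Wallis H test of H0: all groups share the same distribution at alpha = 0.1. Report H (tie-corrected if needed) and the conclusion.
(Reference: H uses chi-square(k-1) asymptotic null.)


Step 1: Combine all N = 19 observations and assign midranks.
sorted (value, group, rank): (9,G1,1.5), (9,G4,1.5), (10,G2,3), (11,G2,4), (12,G1,5.5), (12,G3,5.5), (13,G2,7), (14,G4,8), (16,G4,9), (17,G1,10.5), (17,G2,10.5), (19,G1,12), (20,G4,13), (22,G2,14), (23,G1,15.5), (23,G3,15.5), (25,G3,17), (27,G3,18.5), (27,G4,18.5)
Step 2: Sum ranks within each group.
R_1 = 45 (n_1 = 5)
R_2 = 38.5 (n_2 = 5)
R_3 = 56.5 (n_3 = 4)
R_4 = 50 (n_4 = 5)
Step 3: H = 12/(N(N+1)) * sum(R_i^2/n_i) - 3(N+1)
     = 12/(19*20) * (45^2/5 + 38.5^2/5 + 56.5^2/4 + 50^2/5) - 3*20
     = 0.031579 * 1999.51 - 60
     = 3.142500.
Step 4: Ties present; correction factor C = 1 - 30/(19^3 - 19) = 0.995614. Corrected H = 3.142500 / 0.995614 = 3.156344.
Step 5: Under H0, H ~ chi^2(3); p-value = 0.368143.
Step 6: alpha = 0.1. fail to reject H0.

H = 3.1563, df = 3, p = 0.368143, fail to reject H0.


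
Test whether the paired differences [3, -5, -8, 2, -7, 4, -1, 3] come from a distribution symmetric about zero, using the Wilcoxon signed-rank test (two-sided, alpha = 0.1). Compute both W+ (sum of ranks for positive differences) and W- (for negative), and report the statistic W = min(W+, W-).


Step 1: Drop any zero differences (none here) and take |d_i|.
|d| = [3, 5, 8, 2, 7, 4, 1, 3]
Step 2: Midrank |d_i| (ties get averaged ranks).
ranks: |3|->3.5, |5|->6, |8|->8, |2|->2, |7|->7, |4|->5, |1|->1, |3|->3.5
Step 3: Attach original signs; sum ranks with positive sign and with negative sign.
W+ = 3.5 + 2 + 5 + 3.5 = 14
W- = 6 + 8 + 7 + 1 = 22
(Check: W+ + W- = 36 should equal n(n+1)/2 = 36.)
Step 4: Test statistic W = min(W+, W-) = 14.
Step 5: Ties in |d|, so use the tie-corrected normal approximation.
        E[W] = n(n+1)/4 = 8*9/4 = 18.
        Tie groups: |d|=3 (t=2); sum(t^3 - t) = 6.
        Var[W] = n(n+1)(2n+1)/24 - sum(t^3-t)/48 = 1224/24 - 6/48 = 50.875.
        z = (W - E[W]) / sqrt(Var[W]) = (14 - 18) / 7.1327 = -0.5608.
        Two-sided p = 2*Phi(z) = 0.574934.
Step 6: alpha = 0.1. fail to reject H0.

W+ = 14, W- = 22, W = min = 14, p = 0.574934, fail to reject H0.


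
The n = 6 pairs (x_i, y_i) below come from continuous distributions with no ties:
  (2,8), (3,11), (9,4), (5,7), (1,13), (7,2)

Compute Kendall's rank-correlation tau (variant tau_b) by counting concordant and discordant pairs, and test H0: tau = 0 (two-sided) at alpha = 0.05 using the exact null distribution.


Step 1: Enumerate the 15 unordered pairs (i,j) with i<j and classify each by sign(x_j-x_i) * sign(y_j-y_i).
  (1,2):dx=+1,dy=+3->C; (1,3):dx=+7,dy=-4->D; (1,4):dx=+3,dy=-1->D; (1,5):dx=-1,dy=+5->D
  (1,6):dx=+5,dy=-6->D; (2,3):dx=+6,dy=-7->D; (2,4):dx=+2,dy=-4->D; (2,5):dx=-2,dy=+2->D
  (2,6):dx=+4,dy=-9->D; (3,4):dx=-4,dy=+3->D; (3,5):dx=-8,dy=+9->D; (3,6):dx=-2,dy=-2->C
  (4,5):dx=-4,dy=+6->D; (4,6):dx=+2,dy=-5->D; (5,6):dx=+6,dy=-11->D
Step 2: C = 2, D = 13, total pairs = 15.
Step 3: tau = (C - D)/(n(n-1)/2) = (2 - 13)/15 = -0.733333.
Step 4: Exact two-sided p-value (enumerate n! = 720 permutations of y under H0): p = 0.055556.
Step 5: alpha = 0.05. fail to reject H0.

tau_b = -0.7333 (C=2, D=13), p = 0.055556, fail to reject H0.


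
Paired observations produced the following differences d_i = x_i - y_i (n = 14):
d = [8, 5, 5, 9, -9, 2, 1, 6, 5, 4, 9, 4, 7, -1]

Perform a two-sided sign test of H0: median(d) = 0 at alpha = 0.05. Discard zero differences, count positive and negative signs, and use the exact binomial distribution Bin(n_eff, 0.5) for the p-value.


Step 1: Discard zero differences. Original n = 14; n_eff = number of nonzero differences = 14.
Nonzero differences (with sign): +8, +5, +5, +9, -9, +2, +1, +6, +5, +4, +9, +4, +7, -1
Step 2: Count signs: positive = 12, negative = 2.
Step 3: Under H0: P(positive) = 0.5, so the number of positives S ~ Bin(14, 0.5).
Step 4: Two-sided exact p-value = sum of Bin(14,0.5) probabilities at or below the observed probability = 0.012939.
Step 5: alpha = 0.05. reject H0.

n_eff = 14, pos = 12, neg = 2, p = 0.012939, reject H0.


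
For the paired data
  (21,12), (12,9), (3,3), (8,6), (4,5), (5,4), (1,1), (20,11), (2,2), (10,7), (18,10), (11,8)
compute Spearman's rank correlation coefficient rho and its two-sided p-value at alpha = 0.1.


Step 1: Rank x and y separately (midranks; no ties here).
rank(x): 21->12, 12->9, 3->3, 8->6, 4->4, 5->5, 1->1, 20->11, 2->2, 10->7, 18->10, 11->8
rank(y): 12->12, 9->9, 3->3, 6->6, 5->5, 4->4, 1->1, 11->11, 2->2, 7->7, 10->10, 8->8
Step 2: d_i = R_x(i) - R_y(i); compute d_i^2.
  (12-12)^2=0, (9-9)^2=0, (3-3)^2=0, (6-6)^2=0, (4-5)^2=1, (5-4)^2=1, (1-1)^2=0, (11-11)^2=0, (2-2)^2=0, (7-7)^2=0, (10-10)^2=0, (8-8)^2=0
sum(d^2) = 2.
Step 3: rho = 1 - 6*2 / (12*(12^2 - 1)) = 1 - 12/1716 = 0.993007.
Step 4: Under H0, t = rho * sqrt((n-2)/(1-rho^2)) = 26.5990 ~ t(10).
Step 5: Two-sided p-value from the t-distribution with 10 df = 0.000000.
Step 6: alpha = 0.1. reject H0.

rho = 0.9930, p = 0.000000, reject H0 at alpha = 0.1.


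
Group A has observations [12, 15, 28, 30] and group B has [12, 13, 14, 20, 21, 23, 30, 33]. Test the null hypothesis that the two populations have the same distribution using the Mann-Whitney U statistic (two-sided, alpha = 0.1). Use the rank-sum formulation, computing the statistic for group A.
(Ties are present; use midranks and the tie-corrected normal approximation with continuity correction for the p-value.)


Step 1: Combine and sort all 12 observations; assign midranks.
sorted (value, group): (12,X), (12,Y), (13,Y), (14,Y), (15,X), (20,Y), (21,Y), (23,Y), (28,X), (30,X), (30,Y), (33,Y)
ranks: 12->1.5, 12->1.5, 13->3, 14->4, 15->5, 20->6, 21->7, 23->8, 28->9, 30->10.5, 30->10.5, 33->12
Step 2: Rank sum for X: R1 = 1.5 + 5 + 9 + 10.5 = 26.
Step 3: U_X = R1 - n1(n1+1)/2 = 26 - 4*5/2 = 26 - 10 = 16.
       U_Y = n1*n2 - U_X = 32 - 16 = 16.
Step 4: Ties are present, so use the tie-corrected normal approximation (with continuity correction) for the p-value.
Step 5: p-value = 1.000000; compare to alpha = 0.1. fail to reject H0.

U_X = 16, p = 1.000000, fail to reject H0 at alpha = 0.1.


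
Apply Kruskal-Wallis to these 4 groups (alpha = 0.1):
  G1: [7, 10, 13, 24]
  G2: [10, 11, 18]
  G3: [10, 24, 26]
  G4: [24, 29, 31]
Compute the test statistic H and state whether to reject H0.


Step 1: Combine all N = 13 observations and assign midranks.
sorted (value, group, rank): (7,G1,1), (10,G1,3), (10,G2,3), (10,G3,3), (11,G2,5), (13,G1,6), (18,G2,7), (24,G1,9), (24,G3,9), (24,G4,9), (26,G3,11), (29,G4,12), (31,G4,13)
Step 2: Sum ranks within each group.
R_1 = 19 (n_1 = 4)
R_2 = 15 (n_2 = 3)
R_3 = 23 (n_3 = 3)
R_4 = 34 (n_4 = 3)
Step 3: H = 12/(N(N+1)) * sum(R_i^2/n_i) - 3(N+1)
     = 12/(13*14) * (19^2/4 + 15^2/3 + 23^2/3 + 34^2/3) - 3*14
     = 0.065934 * 726.917 - 42
     = 5.928571.
Step 4: Ties present; correction factor C = 1 - 48/(13^3 - 13) = 0.978022. Corrected H = 5.928571 / 0.978022 = 6.061798.
Step 5: Under H0, H ~ chi^2(3); p-value = 0.108642.
Step 6: alpha = 0.1. fail to reject H0.

H = 6.0618, df = 3, p = 0.108642, fail to reject H0.


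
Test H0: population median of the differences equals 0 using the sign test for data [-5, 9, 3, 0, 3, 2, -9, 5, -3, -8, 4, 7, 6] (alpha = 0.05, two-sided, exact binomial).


Step 1: Discard zero differences. Original n = 13; n_eff = number of nonzero differences = 12.
Nonzero differences (with sign): -5, +9, +3, +3, +2, -9, +5, -3, -8, +4, +7, +6
Step 2: Count signs: positive = 8, negative = 4.
Step 3: Under H0: P(positive) = 0.5, so the number of positives S ~ Bin(12, 0.5).
Step 4: Two-sided exact p-value = sum of Bin(12,0.5) probabilities at or below the observed probability = 0.387695.
Step 5: alpha = 0.05. fail to reject H0.

n_eff = 12, pos = 8, neg = 4, p = 0.387695, fail to reject H0.


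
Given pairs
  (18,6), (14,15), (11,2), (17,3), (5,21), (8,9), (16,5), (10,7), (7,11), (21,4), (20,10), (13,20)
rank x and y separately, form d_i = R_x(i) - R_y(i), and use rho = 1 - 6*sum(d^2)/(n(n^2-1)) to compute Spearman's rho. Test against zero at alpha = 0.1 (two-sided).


Step 1: Rank x and y separately (midranks; no ties here).
rank(x): 18->10, 14->7, 11->5, 17->9, 5->1, 8->3, 16->8, 10->4, 7->2, 21->12, 20->11, 13->6
rank(y): 6->5, 15->10, 2->1, 3->2, 21->12, 9->7, 5->4, 7->6, 11->9, 4->3, 10->8, 20->11
Step 2: d_i = R_x(i) - R_y(i); compute d_i^2.
  (10-5)^2=25, (7-10)^2=9, (5-1)^2=16, (9-2)^2=49, (1-12)^2=121, (3-7)^2=16, (8-4)^2=16, (4-6)^2=4, (2-9)^2=49, (12-3)^2=81, (11-8)^2=9, (6-11)^2=25
sum(d^2) = 420.
Step 3: rho = 1 - 6*420 / (12*(12^2 - 1)) = 1 - 2520/1716 = -0.468531.
Step 4: Under H0, t = rho * sqrt((n-2)/(1-rho^2)) = -1.6771 ~ t(10).
Step 5: Two-sided p-value from the t-distribution with 10 df = 0.124455.
Step 6: alpha = 0.1. fail to reject H0.

rho = -0.4685, p = 0.124455, fail to reject H0 at alpha = 0.1.


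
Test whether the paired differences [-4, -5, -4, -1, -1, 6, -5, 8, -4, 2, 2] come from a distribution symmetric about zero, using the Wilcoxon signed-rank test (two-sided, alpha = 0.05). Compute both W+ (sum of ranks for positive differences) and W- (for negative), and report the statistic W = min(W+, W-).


Step 1: Drop any zero differences (none here) and take |d_i|.
|d| = [4, 5, 4, 1, 1, 6, 5, 8, 4, 2, 2]
Step 2: Midrank |d_i| (ties get averaged ranks).
ranks: |4|->6, |5|->8.5, |4|->6, |1|->1.5, |1|->1.5, |6|->10, |5|->8.5, |8|->11, |4|->6, |2|->3.5, |2|->3.5
Step 3: Attach original signs; sum ranks with positive sign and with negative sign.
W+ = 10 + 11 + 3.5 + 3.5 = 28
W- = 6 + 8.5 + 6 + 1.5 + 1.5 + 8.5 + 6 = 38
(Check: W+ + W- = 66 should equal n(n+1)/2 = 66.)
Step 4: Test statistic W = min(W+, W-) = 28.
Step 5: Ties in |d|, so use the tie-corrected normal approximation.
        E[W] = n(n+1)/4 = 11*12/4 = 33.
        Tie groups: |d|=1 (t=2), |d|=2 (t=2), |d|=4 (t=3), |d|=5 (t=2); sum(t^3 - t) = 42.
        Var[W] = n(n+1)(2n+1)/24 - sum(t^3-t)/48 = 3036/24 - 42/48 = 125.625.
        z = (W - E[W]) / sqrt(Var[W]) = (28 - 33) / 11.2083 = -0.4461.
        Two-sided p = 2*Phi(z) = 0.655525.
Step 6: alpha = 0.05. fail to reject H0.

W+ = 28, W- = 38, W = min = 28, p = 0.655525, fail to reject H0.


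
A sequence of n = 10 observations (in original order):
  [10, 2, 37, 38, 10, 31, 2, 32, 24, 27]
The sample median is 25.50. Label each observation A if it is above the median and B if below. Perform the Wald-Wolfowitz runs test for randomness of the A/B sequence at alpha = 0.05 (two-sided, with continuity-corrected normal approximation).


Step 1: Compute median = 25.50; label A = above, B = below.
Labels in order: BBAABABABA  (n_A = 5, n_B = 5)
Step 2: Count runs R = 8.
Step 3: Under H0 (random ordering), E[R] = 2*n_A*n_B/(n_A+n_B) + 1 = 2*5*5/10 + 1 = 6.0000.
        Var[R] = 2*n_A*n_B*(2*n_A*n_B - n_A - n_B) / ((n_A+n_B)^2 * (n_A+n_B-1)) = 2000/900 = 2.2222.
        SD[R] = 1.4907.
Step 4: Continuity-corrected z = (R - 0.5 - E[R]) / SD[R] = (8 - 0.5 - 6.0000) / 1.4907 = 1.0062.
Step 5: Two-sided p-value via normal approximation = 2*(1 - Phi(|z|)) = 0.314305.
Step 6: alpha = 0.05. fail to reject H0.

R = 8, z = 1.0062, p = 0.314305, fail to reject H0.


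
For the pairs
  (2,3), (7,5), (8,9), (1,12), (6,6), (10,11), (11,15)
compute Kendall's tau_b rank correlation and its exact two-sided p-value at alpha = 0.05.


Step 1: Enumerate the 21 unordered pairs (i,j) with i<j and classify each by sign(x_j-x_i) * sign(y_j-y_i).
  (1,2):dx=+5,dy=+2->C; (1,3):dx=+6,dy=+6->C; (1,4):dx=-1,dy=+9->D; (1,5):dx=+4,dy=+3->C
  (1,6):dx=+8,dy=+8->C; (1,7):dx=+9,dy=+12->C; (2,3):dx=+1,dy=+4->C; (2,4):dx=-6,dy=+7->D
  (2,5):dx=-1,dy=+1->D; (2,6):dx=+3,dy=+6->C; (2,7):dx=+4,dy=+10->C; (3,4):dx=-7,dy=+3->D
  (3,5):dx=-2,dy=-3->C; (3,6):dx=+2,dy=+2->C; (3,7):dx=+3,dy=+6->C; (4,5):dx=+5,dy=-6->D
  (4,6):dx=+9,dy=-1->D; (4,7):dx=+10,dy=+3->C; (5,6):dx=+4,dy=+5->C; (5,7):dx=+5,dy=+9->C
  (6,7):dx=+1,dy=+4->C
Step 2: C = 15, D = 6, total pairs = 21.
Step 3: tau = (C - D)/(n(n-1)/2) = (15 - 6)/21 = 0.428571.
Step 4: Exact two-sided p-value (enumerate n! = 5040 permutations of y under H0): p = 0.238889.
Step 5: alpha = 0.05. fail to reject H0.

tau_b = 0.4286 (C=15, D=6), p = 0.238889, fail to reject H0.


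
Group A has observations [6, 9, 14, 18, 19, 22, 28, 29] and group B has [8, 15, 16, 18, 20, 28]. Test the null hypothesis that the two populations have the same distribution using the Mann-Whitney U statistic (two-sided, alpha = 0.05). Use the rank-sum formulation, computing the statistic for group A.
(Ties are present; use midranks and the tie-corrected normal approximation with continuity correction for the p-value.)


Step 1: Combine and sort all 14 observations; assign midranks.
sorted (value, group): (6,X), (8,Y), (9,X), (14,X), (15,Y), (16,Y), (18,X), (18,Y), (19,X), (20,Y), (22,X), (28,X), (28,Y), (29,X)
ranks: 6->1, 8->2, 9->3, 14->4, 15->5, 16->6, 18->7.5, 18->7.5, 19->9, 20->10, 22->11, 28->12.5, 28->12.5, 29->14
Step 2: Rank sum for X: R1 = 1 + 3 + 4 + 7.5 + 9 + 11 + 12.5 + 14 = 62.
Step 3: U_X = R1 - n1(n1+1)/2 = 62 - 8*9/2 = 62 - 36 = 26.
       U_Y = n1*n2 - U_X = 48 - 26 = 22.
Step 4: Ties are present, so use the tie-corrected normal approximation (with continuity correction) for the p-value.
Step 5: p-value = 0.846116; compare to alpha = 0.05. fail to reject H0.

U_X = 26, p = 0.846116, fail to reject H0 at alpha = 0.05.


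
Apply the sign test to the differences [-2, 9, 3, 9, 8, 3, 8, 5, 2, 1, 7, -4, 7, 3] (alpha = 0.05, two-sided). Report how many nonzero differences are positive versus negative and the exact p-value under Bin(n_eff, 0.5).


Step 1: Discard zero differences. Original n = 14; n_eff = number of nonzero differences = 14.
Nonzero differences (with sign): -2, +9, +3, +9, +8, +3, +8, +5, +2, +1, +7, -4, +7, +3
Step 2: Count signs: positive = 12, negative = 2.
Step 3: Under H0: P(positive) = 0.5, so the number of positives S ~ Bin(14, 0.5).
Step 4: Two-sided exact p-value = sum of Bin(14,0.5) probabilities at or below the observed probability = 0.012939.
Step 5: alpha = 0.05. reject H0.

n_eff = 14, pos = 12, neg = 2, p = 0.012939, reject H0.


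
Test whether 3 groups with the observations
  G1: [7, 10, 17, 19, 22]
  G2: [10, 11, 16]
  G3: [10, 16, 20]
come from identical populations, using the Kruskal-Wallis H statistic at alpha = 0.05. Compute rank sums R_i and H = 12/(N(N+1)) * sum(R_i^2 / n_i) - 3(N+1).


Step 1: Combine all N = 11 observations and assign midranks.
sorted (value, group, rank): (7,G1,1), (10,G1,3), (10,G2,3), (10,G3,3), (11,G2,5), (16,G2,6.5), (16,G3,6.5), (17,G1,8), (19,G1,9), (20,G3,10), (22,G1,11)
Step 2: Sum ranks within each group.
R_1 = 32 (n_1 = 5)
R_2 = 14.5 (n_2 = 3)
R_3 = 19.5 (n_3 = 3)
Step 3: H = 12/(N(N+1)) * sum(R_i^2/n_i) - 3(N+1)
     = 12/(11*12) * (32^2/5 + 14.5^2/3 + 19.5^2/3) - 3*12
     = 0.090909 * 401.633 - 36
     = 0.512121.
Step 4: Ties present; correction factor C = 1 - 30/(11^3 - 11) = 0.977273. Corrected H = 0.512121 / 0.977273 = 0.524031.
Step 5: Under H0, H ~ chi^2(2); p-value = 0.769499.
Step 6: alpha = 0.05. fail to reject H0.

H = 0.5240, df = 2, p = 0.769499, fail to reject H0.


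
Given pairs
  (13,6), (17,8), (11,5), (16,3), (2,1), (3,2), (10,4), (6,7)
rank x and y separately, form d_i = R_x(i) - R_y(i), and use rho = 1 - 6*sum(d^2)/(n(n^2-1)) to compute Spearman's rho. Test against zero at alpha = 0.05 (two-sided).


Step 1: Rank x and y separately (midranks; no ties here).
rank(x): 13->6, 17->8, 11->5, 16->7, 2->1, 3->2, 10->4, 6->3
rank(y): 6->6, 8->8, 5->5, 3->3, 1->1, 2->2, 4->4, 7->7
Step 2: d_i = R_x(i) - R_y(i); compute d_i^2.
  (6-6)^2=0, (8-8)^2=0, (5-5)^2=0, (7-3)^2=16, (1-1)^2=0, (2-2)^2=0, (4-4)^2=0, (3-7)^2=16
sum(d^2) = 32.
Step 3: rho = 1 - 6*32 / (8*(8^2 - 1)) = 1 - 192/504 = 0.619048.
Step 4: Under H0, t = rho * sqrt((n-2)/(1-rho^2)) = 1.9308 ~ t(6).
Step 5: Two-sided p-value from the t-distribution with 6 df = 0.101733.
Step 6: alpha = 0.05. fail to reject H0.

rho = 0.6190, p = 0.101733, fail to reject H0 at alpha = 0.05.


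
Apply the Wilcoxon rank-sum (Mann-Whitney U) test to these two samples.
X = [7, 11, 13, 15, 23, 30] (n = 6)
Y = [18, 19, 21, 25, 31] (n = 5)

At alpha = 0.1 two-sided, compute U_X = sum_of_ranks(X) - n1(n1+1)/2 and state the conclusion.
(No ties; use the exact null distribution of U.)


Step 1: Combine and sort all 11 observations; assign midranks.
sorted (value, group): (7,X), (11,X), (13,X), (15,X), (18,Y), (19,Y), (21,Y), (23,X), (25,Y), (30,X), (31,Y)
ranks: 7->1, 11->2, 13->3, 15->4, 18->5, 19->6, 21->7, 23->8, 25->9, 30->10, 31->11
Step 2: Rank sum for X: R1 = 1 + 2 + 3 + 4 + 8 + 10 = 28.
Step 3: U_X = R1 - n1(n1+1)/2 = 28 - 6*7/2 = 28 - 21 = 7.
       U_Y = n1*n2 - U_X = 30 - 7 = 23.
Step 4: No ties, so the exact null distribution of U (based on enumerating the C(11,6) = 462 equally likely rank assignments) gives the two-sided p-value.
Step 5: p-value = 0.177489; compare to alpha = 0.1. fail to reject H0.

U_X = 7, p = 0.177489, fail to reject H0 at alpha = 0.1.


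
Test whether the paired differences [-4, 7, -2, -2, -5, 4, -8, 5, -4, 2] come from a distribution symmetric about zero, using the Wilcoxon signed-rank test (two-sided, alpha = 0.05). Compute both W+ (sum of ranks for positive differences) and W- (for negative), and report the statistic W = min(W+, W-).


Step 1: Drop any zero differences (none here) and take |d_i|.
|d| = [4, 7, 2, 2, 5, 4, 8, 5, 4, 2]
Step 2: Midrank |d_i| (ties get averaged ranks).
ranks: |4|->5, |7|->9, |2|->2, |2|->2, |5|->7.5, |4|->5, |8|->10, |5|->7.5, |4|->5, |2|->2
Step 3: Attach original signs; sum ranks with positive sign and with negative sign.
W+ = 9 + 5 + 7.5 + 2 = 23.5
W- = 5 + 2 + 2 + 7.5 + 10 + 5 = 31.5
(Check: W+ + W- = 55 should equal n(n+1)/2 = 55.)
Step 4: Test statistic W = min(W+, W-) = 23.5.
Step 5: Ties in |d|, so use the tie-corrected normal approximation.
        E[W] = n(n+1)/4 = 10*11/4 = 27.5.
        Tie groups: |d|=2 (t=3), |d|=4 (t=3), |d|=5 (t=2); sum(t^3 - t) = 54.
        Var[W] = n(n+1)(2n+1)/24 - sum(t^3-t)/48 = 2310/24 - 54/48 = 95.125.
        z = (W - E[W]) / sqrt(Var[W]) = (23.5 - 27.5) / 9.7532 = -0.4101.
        Two-sided p = 2*Phi(z) = 0.681717.
Step 6: alpha = 0.05. fail to reject H0.

W+ = 23.5, W- = 31.5, W = min = 23.5, p = 0.681717, fail to reject H0.


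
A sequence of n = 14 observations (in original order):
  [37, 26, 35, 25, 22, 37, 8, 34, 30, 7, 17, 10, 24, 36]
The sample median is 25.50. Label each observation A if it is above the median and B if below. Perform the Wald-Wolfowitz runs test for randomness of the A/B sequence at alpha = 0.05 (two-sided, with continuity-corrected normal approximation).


Step 1: Compute median = 25.50; label A = above, B = below.
Labels in order: AAABBABAABBBBA  (n_A = 7, n_B = 7)
Step 2: Count runs R = 7.
Step 3: Under H0 (random ordering), E[R] = 2*n_A*n_B/(n_A+n_B) + 1 = 2*7*7/14 + 1 = 8.0000.
        Var[R] = 2*n_A*n_B*(2*n_A*n_B - n_A - n_B) / ((n_A+n_B)^2 * (n_A+n_B-1)) = 8232/2548 = 3.2308.
        SD[R] = 1.7974.
Step 4: Continuity-corrected z = (R + 0.5 - E[R]) / SD[R] = (7 + 0.5 - 8.0000) / 1.7974 = -0.2782.
Step 5: Two-sided p-value via normal approximation = 2*(1 - Phi(|z|)) = 0.780879.
Step 6: alpha = 0.05. fail to reject H0.

R = 7, z = -0.2782, p = 0.780879, fail to reject H0.


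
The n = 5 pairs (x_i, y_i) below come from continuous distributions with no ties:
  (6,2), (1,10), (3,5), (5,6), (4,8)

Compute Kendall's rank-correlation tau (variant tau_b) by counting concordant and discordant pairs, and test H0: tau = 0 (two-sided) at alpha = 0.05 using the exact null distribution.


Step 1: Enumerate the 10 unordered pairs (i,j) with i<j and classify each by sign(x_j-x_i) * sign(y_j-y_i).
  (1,2):dx=-5,dy=+8->D; (1,3):dx=-3,dy=+3->D; (1,4):dx=-1,dy=+4->D; (1,5):dx=-2,dy=+6->D
  (2,3):dx=+2,dy=-5->D; (2,4):dx=+4,dy=-4->D; (2,5):dx=+3,dy=-2->D; (3,4):dx=+2,dy=+1->C
  (3,5):dx=+1,dy=+3->C; (4,5):dx=-1,dy=+2->D
Step 2: C = 2, D = 8, total pairs = 10.
Step 3: tau = (C - D)/(n(n-1)/2) = (2 - 8)/10 = -0.600000.
Step 4: Exact two-sided p-value (enumerate n! = 120 permutations of y under H0): p = 0.233333.
Step 5: alpha = 0.05. fail to reject H0.

tau_b = -0.6000 (C=2, D=8), p = 0.233333, fail to reject H0.


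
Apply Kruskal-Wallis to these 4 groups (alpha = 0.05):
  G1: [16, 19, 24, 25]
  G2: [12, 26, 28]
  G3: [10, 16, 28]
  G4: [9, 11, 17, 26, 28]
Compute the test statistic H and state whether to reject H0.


Step 1: Combine all N = 15 observations and assign midranks.
sorted (value, group, rank): (9,G4,1), (10,G3,2), (11,G4,3), (12,G2,4), (16,G1,5.5), (16,G3,5.5), (17,G4,7), (19,G1,8), (24,G1,9), (25,G1,10), (26,G2,11.5), (26,G4,11.5), (28,G2,14), (28,G3,14), (28,G4,14)
Step 2: Sum ranks within each group.
R_1 = 32.5 (n_1 = 4)
R_2 = 29.5 (n_2 = 3)
R_3 = 21.5 (n_3 = 3)
R_4 = 36.5 (n_4 = 5)
Step 3: H = 12/(N(N+1)) * sum(R_i^2/n_i) - 3(N+1)
     = 12/(15*16) * (32.5^2/4 + 29.5^2/3 + 21.5^2/3 + 36.5^2/5) - 3*16
     = 0.050000 * 974.679 - 48
     = 0.733958.
Step 4: Ties present; correction factor C = 1 - 36/(15^3 - 15) = 0.989286. Corrected H = 0.733958 / 0.989286 = 0.741907.
Step 5: Under H0, H ~ chi^2(3); p-value = 0.863305.
Step 6: alpha = 0.05. fail to reject H0.

H = 0.7419, df = 3, p = 0.863305, fail to reject H0.


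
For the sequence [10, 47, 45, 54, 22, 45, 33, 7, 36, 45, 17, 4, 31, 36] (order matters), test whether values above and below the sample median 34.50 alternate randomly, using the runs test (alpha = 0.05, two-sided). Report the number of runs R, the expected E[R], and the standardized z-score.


Step 1: Compute median = 34.50; label A = above, B = below.
Labels in order: BAAABABBAABBBA  (n_A = 7, n_B = 7)
Step 2: Count runs R = 8.
Step 3: Under H0 (random ordering), E[R] = 2*n_A*n_B/(n_A+n_B) + 1 = 2*7*7/14 + 1 = 8.0000.
        Var[R] = 2*n_A*n_B*(2*n_A*n_B - n_A - n_B) / ((n_A+n_B)^2 * (n_A+n_B-1)) = 8232/2548 = 3.2308.
        SD[R] = 1.7974.
Step 4: R = E[R], so z = 0 with no continuity correction.
Step 5: Two-sided p-value via normal approximation = 2*(1 - Phi(|z|)) = 1.000000.
Step 6: alpha = 0.05. fail to reject H0.

R = 8, z = 0.0000, p = 1.000000, fail to reject H0.
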